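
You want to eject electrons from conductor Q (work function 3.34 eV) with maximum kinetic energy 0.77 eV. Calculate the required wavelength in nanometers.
301.66 nm

From Einstein's equation: KE_max = hc/λ - φ

Rearranging for λ:
hc/λ = KE_max + φ
λ = hc/(KE_max + φ)

Required photon energy:
E_photon = KE_max + φ = 0.77 + 3.34 = 4.11 eV

Required wavelength:
λ = hc/E_photon = (6.626×10⁻³⁴)(3×10⁸) / (4.11 × 1.602×10⁻¹⁹)
λ = 301.66 nm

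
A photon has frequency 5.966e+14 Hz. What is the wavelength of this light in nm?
502.50 nm

Using the wave equation: c = fλ

Solving for wavelength:
λ = c/f = (3×10⁸ m/s) / (5.966e+14 Hz)
λ = 502.50 nm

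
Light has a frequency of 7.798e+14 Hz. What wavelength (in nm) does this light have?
384.45 nm

Using the wave equation: c = fλ

Solving for wavelength:
λ = c/f = (3×10⁸ m/s) / (7.798e+14 Hz)
λ = 384.45 nm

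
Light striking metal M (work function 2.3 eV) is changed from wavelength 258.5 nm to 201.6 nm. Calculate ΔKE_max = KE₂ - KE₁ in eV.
1.3537 eV

Using Einstein's equation: KE_max = hc/λ - φ

For λ₁ = 258.5 nm:
KE₁ = hc/λ₁ - φ = 4.7963 - 2.3 = 2.4963 eV

For λ₂ = 201.6 nm:
KE₂ = hc/λ₂ - φ = 6.1500 - 2.3 = 3.8500 eV

Change in KE:
ΔKE = KE₂ - KE₁ = 3.8500 - 2.4963 = 1.3537 eV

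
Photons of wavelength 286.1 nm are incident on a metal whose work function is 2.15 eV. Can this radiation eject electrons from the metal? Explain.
Yes

For photoemission, the photon energy must exceed the work function.

Photon energy: E = hc/λ = 4.3336 eV
Work function: φ = 2.15 eV

Since E_photon (4.3336 eV) > φ (2.15 eV), photoemission WILL occur.
The threshold wavelength is λ₀ = hc/φ = 576.7 nm.
Since 286.1 nm < 576.7 nm, the light has sufficient energy.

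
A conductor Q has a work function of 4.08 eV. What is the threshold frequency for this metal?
9.8654e+14 Hz

The threshold frequency is when the photon energy equals the work function:
hf₀ = φ

Solving for f₀:
f₀ = φ/h = (4.08 eV × 1.602×10⁻¹⁹ J/eV) / (6.626×10⁻³⁴ J·s)
f₀ = 9.8654e+14 Hz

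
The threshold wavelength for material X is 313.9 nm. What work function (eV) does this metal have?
3.95 eV

At the threshold wavelength, photon energy equals work function:
φ = hc/λ₀

Calculating:
φ = (6.626×10⁻³⁴ J·s)(3×10⁸ m/s) / (313.9×10⁻⁹ m)
φ = 3.95 eV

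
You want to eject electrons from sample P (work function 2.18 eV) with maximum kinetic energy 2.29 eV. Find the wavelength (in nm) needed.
277.37 nm

From Einstein's equation: KE_max = hc/λ - φ

Rearranging for λ:
hc/λ = KE_max + φ
λ = hc/(KE_max + φ)

Required photon energy:
E_photon = KE_max + φ = 2.29 + 2.18 = 4.47 eV

Required wavelength:
λ = hc/E_photon = (6.626×10⁻³⁴)(3×10⁸) / (4.47 × 1.602×10⁻¹⁹)
λ = 277.37 nm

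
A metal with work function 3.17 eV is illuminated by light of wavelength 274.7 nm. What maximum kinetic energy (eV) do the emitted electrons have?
1.3434 eV

Using Einstein's photoelectric equation: KE_max = hf - φ = hc/λ - φ

First, calculate the photon energy:
E_photon = hc/λ = (6.626×10⁻³⁴ J·s)(3×10⁸ m/s) / (274.7×10⁻⁹ m)
E_photon = 4.5134 eV

Then, the maximum kinetic energy:
KE_max = E_photon - φ = 4.5134 eV - 3.17 eV = 1.3434 eV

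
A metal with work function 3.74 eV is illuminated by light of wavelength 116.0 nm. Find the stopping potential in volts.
6.9483 V

The stopping potential V_s satisfies: eV_s = KE_max

First, find KE_max using Einstein's equation:
E_photon = hc/λ = 10.6883 eV
KE_max = E_photon - φ = 10.6883 - 3.74 = 6.9483 eV

Since eV_s = KE_max:
V_s = KE_max/e = 6.9483 V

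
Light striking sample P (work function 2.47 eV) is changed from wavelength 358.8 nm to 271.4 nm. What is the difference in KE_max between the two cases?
1.1128 eV

Using Einstein's equation: KE_max = hc/λ - φ

For λ₁ = 358.8 nm:
KE₁ = hc/λ₁ - φ = 3.4555 - 2.47 = 0.9855 eV

For λ₂ = 271.4 nm:
KE₂ = hc/λ₂ - φ = 4.5683 - 2.47 = 2.0983 eV

Change in KE:
ΔKE = KE₂ - KE₁ = 2.0983 - 0.9855 = 1.1128 eV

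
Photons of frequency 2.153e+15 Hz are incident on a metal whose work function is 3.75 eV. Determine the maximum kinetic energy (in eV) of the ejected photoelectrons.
5.1541 eV

Using Einstein's photoelectric equation: KE_max = hf - φ

First, calculate the photon energy:
E_photon = hf = (6.626×10⁻³⁴ J·s)(2.153e+15 Hz)
E_photon = 8.9041 eV

Then, the maximum kinetic energy:
KE_max = E_photon - φ = 8.9041 eV - 3.75 eV = 5.1541 eV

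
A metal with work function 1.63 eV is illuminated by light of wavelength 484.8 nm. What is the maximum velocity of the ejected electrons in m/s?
5.7117e+05 m/s

First, find the maximum kinetic energy:
E_photon = hc/λ = 2.5574 eV
KE_max = E_photon - φ = 2.5574 - 1.63 = 0.9274 eV

Convert to Joules: KE_max = 0.9274 × 1.602×10⁻¹⁹ J = 1.4859e-19 J

Then use KE = ½mv² to find velocity:
v = √(2·KE/m) = √(2 × 1.4859e-19 J / 9.109e-31 kg)
v = 5.7117e+05 m/s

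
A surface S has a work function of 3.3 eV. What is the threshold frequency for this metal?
7.9794e+14 Hz

The threshold frequency is when the photon energy equals the work function:
hf₀ = φ

Solving for f₀:
f₀ = φ/h = (3.3 eV × 1.602×10⁻¹⁹ J/eV) / (6.626×10⁻³⁴ J·s)
f₀ = 7.9794e+14 Hz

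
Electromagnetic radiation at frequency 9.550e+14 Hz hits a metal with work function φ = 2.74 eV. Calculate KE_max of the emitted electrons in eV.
1.2096 eV

Using Einstein's photoelectric equation: KE_max = hf - φ

First, calculate the photon energy:
E_photon = hf = (6.626×10⁻³⁴ J·s)(9.550e+14 Hz)
E_photon = 3.9496 eV

Then, the maximum kinetic energy:
KE_max = E_photon - φ = 3.9496 eV - 2.74 eV = 1.2096 eV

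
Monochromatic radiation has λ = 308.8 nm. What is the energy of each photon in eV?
4.0150 eV

Using E = hf = hc/λ:

E = hc/λ = (6.626×10⁻³⁴ J·s)(3×10⁸ m/s) / (308.8×10⁻⁹ m)
E = 4.0150 eV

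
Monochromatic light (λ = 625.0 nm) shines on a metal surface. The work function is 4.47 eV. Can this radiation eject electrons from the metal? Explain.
No

For photoemission, the photon energy must exceed the work function.

Photon energy: E = hc/λ = 1.9837 eV
Work function: φ = 4.47 eV

Since E_photon (1.9837 eV) < φ (4.47 eV), photoemission will NOT occur.
The threshold wavelength is λ₀ = hc/φ = 277.4 nm.
Since 625.0 nm > 277.4 nm, the photons lack sufficient energy.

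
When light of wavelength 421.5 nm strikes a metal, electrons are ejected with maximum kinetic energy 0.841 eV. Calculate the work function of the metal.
2.10 eV

From Einstein's photoelectric equation: KE_max = hf - φ = hc/λ - φ

Rearranging for φ:
φ = hc/λ - KE_max

Calculate photon energy:
E_photon = hc/λ = 2.9415 eV

Therefore:
φ = 2.9415 - 0.841 = 2.10 eV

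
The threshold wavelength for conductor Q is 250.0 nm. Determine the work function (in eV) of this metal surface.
4.96 eV

At the threshold wavelength, photon energy equals work function:
φ = hc/λ₀

Calculating:
φ = (6.626×10⁻³⁴ J·s)(3×10⁸ m/s) / (250.0×10⁻⁹ m)
φ = 4.96 eV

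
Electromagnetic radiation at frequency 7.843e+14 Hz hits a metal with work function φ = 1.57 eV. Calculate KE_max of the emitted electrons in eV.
1.6736 eV

Using Einstein's photoelectric equation: KE_max = hf - φ

First, calculate the photon energy:
E_photon = hf = (6.626×10⁻³⁴ J·s)(7.843e+14 Hz)
E_photon = 3.2436 eV

Then, the maximum kinetic energy:
KE_max = E_photon - φ = 3.2436 eV - 1.57 eV = 1.6736 eV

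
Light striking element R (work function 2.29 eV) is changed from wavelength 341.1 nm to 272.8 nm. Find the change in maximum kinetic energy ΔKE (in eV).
0.9100 eV

Using Einstein's equation: KE_max = hc/λ - φ

For λ₁ = 341.1 nm:
KE₁ = hc/λ₁ - φ = 3.6348 - 2.29 = 1.3448 eV

For λ₂ = 272.8 nm:
KE₂ = hc/λ₂ - φ = 4.5449 - 2.29 = 2.2549 eV

Change in KE:
ΔKE = KE₂ - KE₁ = 2.2549 - 1.3448 = 0.9100 eV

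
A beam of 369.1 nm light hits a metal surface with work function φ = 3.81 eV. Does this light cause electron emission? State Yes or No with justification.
No

For photoemission, the photon energy must exceed the work function.

Photon energy: E = hc/λ = 3.3591 eV
Work function: φ = 3.81 eV

Since E_photon (3.3591 eV) < φ (3.81 eV), photoemission will NOT occur.
The threshold wavelength is λ₀ = hc/φ = 325.4 nm.
Since 369.1 nm > 325.4 nm, the photons lack sufficient energy.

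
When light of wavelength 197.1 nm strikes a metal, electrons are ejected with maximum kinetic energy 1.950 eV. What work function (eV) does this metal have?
4.34 eV

From Einstein's photoelectric equation: KE_max = hf - φ = hc/λ - φ

Rearranging for φ:
φ = hc/λ - KE_max

Calculate photon energy:
E_photon = hc/λ = 6.2904 eV

Therefore:
φ = 6.2904 - 1.950 = 4.34 eV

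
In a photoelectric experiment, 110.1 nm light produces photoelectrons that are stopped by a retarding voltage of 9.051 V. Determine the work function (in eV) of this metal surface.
2.21 eV

The stopping potential gives the maximum kinetic energy: KE_max = eV_s = 9.051 eV

From Einstein's photoelectric equation: KE_max = hc/λ - φ
Rearranging: φ = hc/λ - KE_max

Calculate photon energy:
E_photon = hc/λ = (6.626×10⁻³⁴ J·s)(3×10⁸ m/s) / (110.1×10⁻⁹ m) = 11.2611 eV

Therefore:
φ = 11.2611 - 9.051 = 2.21 eV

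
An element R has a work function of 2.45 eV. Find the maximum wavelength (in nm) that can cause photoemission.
506.06 nm

The threshold wavelength is when the photon energy equals the work function:
hc/λ₀ = φ

Solving for λ₀:
λ₀ = hc/φ = (6.626×10⁻³⁴ J·s)(3×10⁸ m/s) / (2.45 eV × 1.602×10⁻¹⁹ J/eV)
λ₀ = 506.06 nm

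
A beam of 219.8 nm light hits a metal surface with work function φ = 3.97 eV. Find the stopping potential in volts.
1.6708 V

The stopping potential V_s satisfies: eV_s = KE_max

First, find KE_max using Einstein's equation:
E_photon = hc/λ = 5.6408 eV
KE_max = E_photon - φ = 5.6408 - 3.97 = 1.6708 eV

Since eV_s = KE_max:
V_s = KE_max/e = 1.6708 V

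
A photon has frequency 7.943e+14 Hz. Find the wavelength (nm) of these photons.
377.43 nm

Using the wave equation: c = fλ

Solving for wavelength:
λ = c/f = (3×10⁸ m/s) / (7.943e+14 Hz)
λ = 377.43 nm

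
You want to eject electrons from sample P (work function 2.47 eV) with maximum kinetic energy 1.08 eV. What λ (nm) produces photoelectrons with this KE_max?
349.25 nm

From Einstein's equation: KE_max = hc/λ - φ

Rearranging for λ:
hc/λ = KE_max + φ
λ = hc/(KE_max + φ)

Required photon energy:
E_photon = KE_max + φ = 1.08 + 2.47 = 3.55 eV

Required wavelength:
λ = hc/E_photon = (6.626×10⁻³⁴)(3×10⁸) / (3.55 × 1.602×10⁻¹⁹)
λ = 349.25 nm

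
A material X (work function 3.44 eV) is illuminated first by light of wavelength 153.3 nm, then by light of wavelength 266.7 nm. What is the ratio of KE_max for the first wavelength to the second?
3.8448

Using Einstein's equation: KE_max = hc/λ - φ

For λ₁ = 153.3 nm:
E₁ = hc/λ₁ = 8.0877 eV
KE₁ = E₁ - φ = 8.0877 - 3.44 = 4.6477 eV

For λ₂ = 266.7 nm:
E₂ = hc/λ₂ = 4.6488 eV
KE₂ = E₂ - φ = 4.6488 - 3.44 = 1.2088 eV

Ratio: KE₁/KE₂ = 4.6477/1.2088 = 3.8448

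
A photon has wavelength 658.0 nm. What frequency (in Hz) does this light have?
4.5561e+14 Hz

Using the wave equation: c = fλ

Solving for frequency:
f = c/λ = (3×10⁸ m/s) / (658.0×10⁻⁹ m)
f = 4.5561e+14 Hz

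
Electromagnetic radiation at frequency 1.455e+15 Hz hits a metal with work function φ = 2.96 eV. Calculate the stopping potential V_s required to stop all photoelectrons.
3.0574 V

The stopping potential V_s satisfies: eV_s = KE_max

First, find KE_max using Einstein's equation:
E_photon = hf = (6.626×10⁻³⁴ J·s)(1.455e+15 Hz) = 6.0174 eV
KE_max = E_photon - φ = 6.0174 - 2.96 = 3.0574 eV

Since eV_s = KE_max:
V_s = KE_max/e = 3.0574 V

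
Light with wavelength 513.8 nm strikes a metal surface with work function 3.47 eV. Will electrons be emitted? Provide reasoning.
No

For photoemission, the photon energy must exceed the work function.

Photon energy: E = hc/λ = 2.4131 eV
Work function: φ = 3.47 eV

Since E_photon (2.4131 eV) < φ (3.47 eV), photoemission will NOT occur.
The threshold wavelength is λ₀ = hc/φ = 357.3 nm.
Since 513.8 nm > 357.3 nm, the photons lack sufficient energy.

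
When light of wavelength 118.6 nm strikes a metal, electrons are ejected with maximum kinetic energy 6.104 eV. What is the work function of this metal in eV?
4.35 eV

From Einstein's photoelectric equation: KE_max = hf - φ = hc/λ - φ

Rearranging for φ:
φ = hc/λ - KE_max

Calculate photon energy:
E_photon = hc/λ = 10.4540 eV

Therefore:
φ = 10.4540 - 6.104 = 4.35 eV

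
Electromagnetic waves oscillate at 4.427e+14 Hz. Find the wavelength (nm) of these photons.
677.19 nm

Using the wave equation: c = fλ

Solving for wavelength:
λ = c/f = (3×10⁸ m/s) / (4.427e+14 Hz)
λ = 677.19 nm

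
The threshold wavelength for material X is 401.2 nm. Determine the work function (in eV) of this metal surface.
3.09 eV

At the threshold wavelength, photon energy equals work function:
φ = hc/λ₀

Calculating:
φ = (6.626×10⁻³⁴ J·s)(3×10⁸ m/s) / (401.2×10⁻⁹ m)
φ = 3.09 eV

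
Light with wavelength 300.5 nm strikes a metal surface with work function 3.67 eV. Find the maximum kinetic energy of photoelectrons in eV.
0.4559 eV

Using Einstein's photoelectric equation: KE_max = hf - φ = hc/λ - φ

First, calculate the photon energy:
E_photon = hc/λ = (6.626×10⁻³⁴ J·s)(3×10⁸ m/s) / (300.5×10⁻⁹ m)
E_photon = 4.1259 eV

Then, the maximum kinetic energy:
KE_max = E_photon - φ = 4.1259 eV - 3.67 eV = 0.4559 eV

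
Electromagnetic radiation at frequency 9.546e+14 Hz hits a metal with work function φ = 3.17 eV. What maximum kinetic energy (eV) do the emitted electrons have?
0.7779 eV

Using Einstein's photoelectric equation: KE_max = hf - φ

First, calculate the photon energy:
E_photon = hf = (6.626×10⁻³⁴ J·s)(9.546e+14 Hz)
E_photon = 3.9479 eV

Then, the maximum kinetic energy:
KE_max = E_photon - φ = 3.9479 eV - 3.17 eV = 0.7779 eV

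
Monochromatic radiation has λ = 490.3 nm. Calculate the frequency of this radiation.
6.1145e+14 Hz

Using the wave equation: c = fλ

Solving for frequency:
f = c/λ = (3×10⁸ m/s) / (490.3×10⁻⁹ m)
f = 6.1145e+14 Hz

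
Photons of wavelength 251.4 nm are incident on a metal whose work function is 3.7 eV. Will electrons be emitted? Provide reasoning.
Yes

For photoemission, the photon energy must exceed the work function.

Photon energy: E = hc/λ = 4.9318 eV
Work function: φ = 3.7 eV

Since E_photon (4.9318 eV) > φ (3.7 eV), photoemission WILL occur.
The threshold wavelength is λ₀ = hc/φ = 335.1 nm.
Since 251.4 nm < 335.1 nm, the light has sufficient energy.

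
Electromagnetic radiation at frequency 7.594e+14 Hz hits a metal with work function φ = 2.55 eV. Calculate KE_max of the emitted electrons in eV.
0.5906 eV

Using Einstein's photoelectric equation: KE_max = hf - φ

First, calculate the photon energy:
E_photon = hf = (6.626×10⁻³⁴ J·s)(7.594e+14 Hz)
E_photon = 3.1406 eV

Then, the maximum kinetic energy:
KE_max = E_photon - φ = 3.1406 eV - 2.55 eV = 0.5906 eV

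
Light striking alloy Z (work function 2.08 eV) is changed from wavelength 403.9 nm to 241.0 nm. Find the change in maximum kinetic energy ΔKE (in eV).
2.0749 eV

Using Einstein's equation: KE_max = hc/λ - φ

For λ₁ = 403.9 nm:
KE₁ = hc/λ₁ - φ = 3.0697 - 2.08 = 0.9897 eV

For λ₂ = 241.0 nm:
KE₂ = hc/λ₂ - φ = 5.1446 - 2.08 = 3.0646 eV

Change in KE:
ΔKE = KE₂ - KE₁ = 3.0646 - 0.9897 = 2.0749 eV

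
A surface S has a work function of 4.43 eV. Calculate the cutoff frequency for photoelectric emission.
1.0712e+15 Hz

The threshold frequency is when the photon energy equals the work function:
hf₀ = φ

Solving for f₀:
f₀ = φ/h = (4.43 eV × 1.602×10⁻¹⁹ J/eV) / (6.626×10⁻³⁴ J·s)
f₀ = 1.0712e+15 Hz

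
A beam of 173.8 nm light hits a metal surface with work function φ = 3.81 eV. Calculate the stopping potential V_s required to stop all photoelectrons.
3.3237 V

The stopping potential V_s satisfies: eV_s = KE_max

First, find KE_max using Einstein's equation:
E_photon = hc/λ = 7.1337 eV
KE_max = E_photon - φ = 7.1337 - 3.81 = 3.3237 eV

Since eV_s = KE_max:
V_s = KE_max/e = 3.3237 V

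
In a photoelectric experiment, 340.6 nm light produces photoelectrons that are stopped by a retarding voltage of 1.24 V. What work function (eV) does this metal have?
2.40 eV

The stopping potential gives the maximum kinetic energy: KE_max = eV_s = 1.24 eV

From Einstein's photoelectric equation: KE_max = hc/λ - φ
Rearranging: φ = hc/λ - KE_max

Calculate photon energy:
E_photon = hc/λ = (6.626×10⁻³⁴ J·s)(3×10⁸ m/s) / (340.6×10⁻⁹ m) = 3.6402 eV

Therefore:
φ = 3.6402 - 1.24 = 2.40 eV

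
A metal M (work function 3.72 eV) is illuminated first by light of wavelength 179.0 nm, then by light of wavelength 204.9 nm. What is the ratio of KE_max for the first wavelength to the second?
1.3756

Using Einstein's equation: KE_max = hc/λ - φ

For λ₁ = 179.0 nm:
E₁ = hc/λ₁ = 6.9265 eV
KE₁ = E₁ - φ = 6.9265 - 3.72 = 3.2065 eV

For λ₂ = 204.9 nm:
E₂ = hc/λ₂ = 6.0510 eV
KE₂ = E₂ - φ = 6.0510 - 3.72 = 2.3310 eV

Ratio: KE₁/KE₂ = 3.2065/2.3310 = 1.3756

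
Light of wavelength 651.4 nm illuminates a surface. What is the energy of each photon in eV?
1.9033 eV

Using E = hf = hc/λ:

E = hc/λ = (6.626×10⁻³⁴ J·s)(3×10⁸ m/s) / (651.4×10⁻⁹ m)
E = 1.9033 eV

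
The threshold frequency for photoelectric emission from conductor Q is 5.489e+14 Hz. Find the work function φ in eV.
2.27 eV

At the threshold frequency, photon energy equals work function:
φ = hf₀

Calculating:
φ = (6.626×10⁻³⁴ J·s)(5.489e+14 Hz)
φ = 2.27 eV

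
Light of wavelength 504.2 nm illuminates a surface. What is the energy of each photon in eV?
2.4590 eV

Using E = hf = hc/λ:

E = hc/λ = (6.626×10⁻³⁴ J·s)(3×10⁸ m/s) / (504.2×10⁻⁹ m)
E = 2.4590 eV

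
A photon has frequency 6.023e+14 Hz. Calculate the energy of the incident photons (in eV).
2.4909 eV

Using E = hf:

E = hf = (6.626×10⁻³⁴ J·s)(6.023e+14 Hz)
E = 2.4909 eV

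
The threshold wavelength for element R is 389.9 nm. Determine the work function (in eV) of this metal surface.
3.18 eV

At the threshold wavelength, photon energy equals work function:
φ = hc/λ₀

Calculating:
φ = (6.626×10⁻³⁴ J·s)(3×10⁸ m/s) / (389.9×10⁻⁹ m)
φ = 3.18 eV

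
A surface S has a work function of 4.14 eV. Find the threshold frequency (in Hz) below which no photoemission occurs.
1.0010e+15 Hz

The threshold frequency is when the photon energy equals the work function:
hf₀ = φ

Solving for f₀:
f₀ = φ/h = (4.14 eV × 1.602×10⁻¹⁹ J/eV) / (6.626×10⁻³⁴ J·s)
f₀ = 1.0010e+15 Hz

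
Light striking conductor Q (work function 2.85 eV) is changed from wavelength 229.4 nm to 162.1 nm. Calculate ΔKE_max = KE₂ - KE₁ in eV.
2.2439 eV

Using Einstein's equation: KE_max = hc/λ - φ

For λ₁ = 229.4 nm:
KE₁ = hc/λ₁ - φ = 5.4047 - 2.85 = 2.5547 eV

For λ₂ = 162.1 nm:
KE₂ = hc/λ₂ - φ = 7.6486 - 2.85 = 4.7986 eV

Change in KE:
ΔKE = KE₂ - KE₁ = 4.7986 - 2.5547 = 2.2439 eV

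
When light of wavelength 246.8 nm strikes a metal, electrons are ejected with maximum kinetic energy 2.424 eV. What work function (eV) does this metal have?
2.60 eV

From Einstein's photoelectric equation: KE_max = hf - φ = hc/λ - φ

Rearranging for φ:
φ = hc/λ - KE_max

Calculate photon energy:
E_photon = hc/λ = 5.0237 eV

Therefore:
φ = 5.0237 - 2.424 = 2.60 eV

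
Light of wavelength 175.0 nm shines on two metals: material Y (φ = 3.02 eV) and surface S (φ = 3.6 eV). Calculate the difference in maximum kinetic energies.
0.5800 eV

Using KE_max = hc/λ - φ for each metal:

Photon energy: E = hc/λ = 7.0848 eV

For material Y (φ₁ = 3.02 eV):
KE₁ = E - φ₁ = 7.0848 - 3.02 = 4.0648 eV

For surface S (φ₂ = 3.6 eV):
KE₂ = E - φ₂ = 7.0848 - 3.6 = 3.4848 eV

Difference:
ΔKE = KE₁ - KE₂ = 4.0648 - 3.4848 = 0.5800 eV

Note: The difference equals the difference in work functions: 3.6 - 3.02 = 0.58 eV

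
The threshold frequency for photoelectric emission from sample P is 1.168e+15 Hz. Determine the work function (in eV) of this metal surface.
4.83 eV

At the threshold frequency, photon energy equals work function:
φ = hf₀

Calculating:
φ = (6.626×10⁻³⁴ J·s)(1.168e+15 Hz)
φ = 4.83 eV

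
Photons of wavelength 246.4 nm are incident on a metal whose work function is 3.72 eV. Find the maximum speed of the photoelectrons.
6.7930e+05 m/s

First, find the maximum kinetic energy:
E_photon = hc/λ = 5.0318 eV
KE_max = E_photon - φ = 5.0318 - 3.72 = 1.3118 eV

Convert to Joules: KE_max = 1.3118 × 1.602×10⁻¹⁹ J = 2.1018e-19 J

Then use KE = ½mv² to find velocity:
v = √(2·KE/m) = √(2 × 2.1018e-19 J / 9.109e-31 kg)
v = 6.7930e+05 m/s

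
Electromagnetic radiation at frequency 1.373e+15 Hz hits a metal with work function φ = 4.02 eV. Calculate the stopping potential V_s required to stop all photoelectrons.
1.6583 V

The stopping potential V_s satisfies: eV_s = KE_max

First, find KE_max using Einstein's equation:
E_photon = hf = (6.626×10⁻³⁴ J·s)(1.373e+15 Hz) = 5.6783 eV
KE_max = E_photon - φ = 5.6783 - 4.02 = 1.6583 eV

Since eV_s = KE_max:
V_s = KE_max/e = 1.6583 V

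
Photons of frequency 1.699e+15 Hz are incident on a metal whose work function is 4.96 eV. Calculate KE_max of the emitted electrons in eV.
2.0665 eV

Using Einstein's photoelectric equation: KE_max = hf - φ

First, calculate the photon energy:
E_photon = hf = (6.626×10⁻³⁴ J·s)(1.699e+15 Hz)
E_photon = 7.0265 eV

Then, the maximum kinetic energy:
KE_max = E_photon - φ = 7.0265 eV - 4.96 eV = 2.0665 eV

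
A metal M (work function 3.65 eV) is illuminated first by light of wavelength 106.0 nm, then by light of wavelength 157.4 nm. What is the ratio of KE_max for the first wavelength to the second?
1.9036

Using Einstein's equation: KE_max = hc/λ - φ

For λ₁ = 106.0 nm:
E₁ = hc/λ₁ = 11.6966 eV
KE₁ = E₁ - φ = 11.6966 - 3.65 = 8.0466 eV

For λ₂ = 157.4 nm:
E₂ = hc/λ₂ = 7.8770 eV
KE₂ = E₂ - φ = 7.8770 - 3.65 = 4.2270 eV

Ratio: KE₁/KE₂ = 8.0466/4.2270 = 1.9036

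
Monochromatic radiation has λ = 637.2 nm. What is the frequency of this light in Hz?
4.7048e+14 Hz

Using the wave equation: c = fλ

Solving for frequency:
f = c/λ = (3×10⁸ m/s) / (637.2×10⁻⁹ m)
f = 4.7048e+14 Hz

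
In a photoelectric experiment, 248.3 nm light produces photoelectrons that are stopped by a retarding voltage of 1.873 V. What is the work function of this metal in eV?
3.12 eV

The stopping potential gives the maximum kinetic energy: KE_max = eV_s = 1.873 eV

From Einstein's photoelectric equation: KE_max = hc/λ - φ
Rearranging: φ = hc/λ - KE_max

Calculate photon energy:
E_photon = hc/λ = (6.626×10⁻³⁴ J·s)(3×10⁸ m/s) / (248.3×10⁻⁹ m) = 4.9933 eV

Therefore:
φ = 4.9933 - 1.873 = 3.12 eV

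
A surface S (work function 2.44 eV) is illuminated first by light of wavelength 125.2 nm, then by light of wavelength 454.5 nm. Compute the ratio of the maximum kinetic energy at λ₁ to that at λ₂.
25.9196

Using Einstein's equation: KE_max = hc/λ - φ

For λ₁ = 125.2 nm:
E₁ = hc/λ₁ = 9.9029 eV
KE₁ = E₁ - φ = 9.9029 - 2.44 = 7.4629 eV

For λ₂ = 454.5 nm:
E₂ = hc/λ₂ = 2.7279 eV
KE₂ = E₂ - φ = 2.7279 - 2.44 = 0.2879 eV

Ratio: KE₁/KE₂ = 7.4629/0.2879 = 25.9196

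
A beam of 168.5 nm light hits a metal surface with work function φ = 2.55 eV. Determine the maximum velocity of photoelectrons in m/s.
1.3005e+06 m/s

First, find the maximum kinetic energy:
E_photon = hc/λ = 7.3581 eV
KE_max = E_photon - φ = 7.3581 - 2.55 = 4.8081 eV

Convert to Joules: KE_max = 4.8081 × 1.602×10⁻¹⁹ J = 7.7034e-19 J

Then use KE = ½mv² to find velocity:
v = √(2·KE/m) = √(2 × 7.7034e-19 J / 9.109e-31 kg)
v = 1.3005e+06 m/s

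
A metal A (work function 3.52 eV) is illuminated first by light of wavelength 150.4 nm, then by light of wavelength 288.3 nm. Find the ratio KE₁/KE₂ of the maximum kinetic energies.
6.0518

Using Einstein's equation: KE_max = hc/λ - φ

For λ₁ = 150.4 nm:
E₁ = hc/λ₁ = 8.2436 eV
KE₁ = E₁ - φ = 8.2436 - 3.52 = 4.7236 eV

For λ₂ = 288.3 nm:
E₂ = hc/λ₂ = 4.3005 eV
KE₂ = E₂ - φ = 4.3005 - 3.52 = 0.7805 eV

Ratio: KE₁/KE₂ = 4.7236/0.7805 = 6.0518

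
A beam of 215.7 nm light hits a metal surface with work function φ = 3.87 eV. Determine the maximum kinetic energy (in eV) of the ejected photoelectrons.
1.8780 eV

Using Einstein's photoelectric equation: KE_max = hf - φ = hc/λ - φ

First, calculate the photon energy:
E_photon = hc/λ = (6.626×10⁻³⁴ J·s)(3×10⁸ m/s) / (215.7×10⁻⁹ m)
E_photon = 5.7480 eV

Then, the maximum kinetic energy:
KE_max = E_photon - φ = 5.7480 eV - 3.87 eV = 1.8780 eV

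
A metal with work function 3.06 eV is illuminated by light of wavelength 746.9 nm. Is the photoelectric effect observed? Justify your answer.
No

For photoemission, the photon energy must exceed the work function.

Photon energy: E = hc/λ = 1.6600 eV
Work function: φ = 3.06 eV

Since E_photon (1.6600 eV) < φ (3.06 eV), photoemission will NOT occur.
The threshold wavelength is λ₀ = hc/φ = 405.2 nm.
Since 746.9 nm > 405.2 nm, the photons lack sufficient energy.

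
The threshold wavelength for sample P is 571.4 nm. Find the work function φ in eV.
2.17 eV

At the threshold wavelength, photon energy equals work function:
φ = hc/λ₀

Calculating:
φ = (6.626×10⁻³⁴ J·s)(3×10⁸ m/s) / (571.4×10⁻⁹ m)
φ = 2.17 eV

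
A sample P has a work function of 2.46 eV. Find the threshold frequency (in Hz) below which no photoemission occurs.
5.9483e+14 Hz

The threshold frequency is when the photon energy equals the work function:
hf₀ = φ

Solving for f₀:
f₀ = φ/h = (2.46 eV × 1.602×10⁻¹⁹ J/eV) / (6.626×10⁻³⁴ J·s)
f₀ = 5.9483e+14 Hz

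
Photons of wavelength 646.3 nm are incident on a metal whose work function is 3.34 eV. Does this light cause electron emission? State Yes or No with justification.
No

For photoemission, the photon energy must exceed the work function.

Photon energy: E = hc/λ = 1.9184 eV
Work function: φ = 3.34 eV

Since E_photon (1.9184 eV) < φ (3.34 eV), photoemission will NOT occur.
The threshold wavelength is λ₀ = hc/φ = 371.2 nm.
Since 646.3 nm > 371.2 nm, the photons lack sufficient energy.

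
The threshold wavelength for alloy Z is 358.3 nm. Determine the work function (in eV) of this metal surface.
3.46 eV

At the threshold wavelength, photon energy equals work function:
φ = hc/λ₀

Calculating:
φ = (6.626×10⁻³⁴ J·s)(3×10⁸ m/s) / (358.3×10⁻⁹ m)
φ = 3.46 eV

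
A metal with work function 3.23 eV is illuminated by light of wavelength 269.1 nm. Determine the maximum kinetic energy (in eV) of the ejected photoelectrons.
1.3774 eV

Using Einstein's photoelectric equation: KE_max = hf - φ = hc/λ - φ

First, calculate the photon energy:
E_photon = hc/λ = (6.626×10⁻³⁴ J·s)(3×10⁸ m/s) / (269.1×10⁻⁹ m)
E_photon = 4.6074 eV

Then, the maximum kinetic energy:
KE_max = E_photon - φ = 4.6074 eV - 3.23 eV = 1.3774 eV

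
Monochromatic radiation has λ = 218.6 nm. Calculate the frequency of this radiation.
1.3714e+15 Hz

Using the wave equation: c = fλ

Solving for frequency:
f = c/λ = (3×10⁸ m/s) / (218.6×10⁻⁹ m)
f = 1.3714e+15 Hz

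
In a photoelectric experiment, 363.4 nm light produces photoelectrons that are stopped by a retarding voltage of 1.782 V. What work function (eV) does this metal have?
1.63 eV

The stopping potential gives the maximum kinetic energy: KE_max = eV_s = 1.782 eV

From Einstein's photoelectric equation: KE_max = hc/λ - φ
Rearranging: φ = hc/λ - KE_max

Calculate photon energy:
E_photon = hc/λ = (6.626×10⁻³⁴ J·s)(3×10⁸ m/s) / (363.4×10⁻⁹ m) = 3.4118 eV

Therefore:
φ = 3.4118 - 1.782 = 1.63 eV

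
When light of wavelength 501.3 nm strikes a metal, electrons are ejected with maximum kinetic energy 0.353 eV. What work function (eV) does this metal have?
2.12 eV

From Einstein's photoelectric equation: KE_max = hf - φ = hc/λ - φ

Rearranging for φ:
φ = hc/λ - KE_max

Calculate photon energy:
E_photon = hc/λ = 2.4733 eV

Therefore:
φ = 2.4733 - 0.353 = 2.12 eV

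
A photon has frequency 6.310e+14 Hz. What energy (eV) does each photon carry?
2.6096 eV

Using E = hf:

E = hf = (6.626×10⁻³⁴ J·s)(6.310e+14 Hz)
E = 2.6096 eV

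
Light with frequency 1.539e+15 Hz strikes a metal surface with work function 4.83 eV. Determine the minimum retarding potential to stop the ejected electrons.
1.5348 V

The stopping potential V_s satisfies: eV_s = KE_max

First, find KE_max using Einstein's equation:
E_photon = hf = (6.626×10⁻³⁴ J·s)(1.539e+15 Hz) = 6.3648 eV
KE_max = E_photon - φ = 6.3648 - 4.83 = 1.5348 eV

Since eV_s = KE_max:
V_s = KE_max/e = 1.5348 V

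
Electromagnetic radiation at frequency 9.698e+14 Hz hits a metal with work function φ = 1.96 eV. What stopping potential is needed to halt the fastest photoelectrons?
2.0508 V

The stopping potential V_s satisfies: eV_s = KE_max

First, find KE_max using Einstein's equation:
E_photon = hf = (6.626×10⁻³⁴ J·s)(9.698e+14 Hz) = 4.0108 eV
KE_max = E_photon - φ = 4.0108 - 1.96 = 2.0508 eV

Since eV_s = KE_max:
V_s = KE_max/e = 2.0508 V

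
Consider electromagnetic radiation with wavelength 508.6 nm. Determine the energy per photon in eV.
2.4378 eV

Using E = hf = hc/λ:

E = hc/λ = (6.626×10⁻³⁴ J·s)(3×10⁸ m/s) / (508.6×10⁻⁹ m)
E = 2.4378 eV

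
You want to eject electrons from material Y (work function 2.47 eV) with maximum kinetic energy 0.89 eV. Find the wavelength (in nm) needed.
369.00 nm

From Einstein's equation: KE_max = hc/λ - φ

Rearranging for λ:
hc/λ = KE_max + φ
λ = hc/(KE_max + φ)

Required photon energy:
E_photon = KE_max + φ = 0.89 + 2.47 = 3.36 eV

Required wavelength:
λ = hc/E_photon = (6.626×10⁻³⁴)(3×10⁸) / (3.36 × 1.602×10⁻¹⁹)
λ = 369.00 nm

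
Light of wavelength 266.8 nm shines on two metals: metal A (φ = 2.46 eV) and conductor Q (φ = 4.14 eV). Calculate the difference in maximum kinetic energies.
1.6800 eV

Using KE_max = hc/λ - φ for each metal:

Photon energy: E = hc/λ = 4.6471 eV

For metal A (φ₁ = 2.46 eV):
KE₁ = E - φ₁ = 4.6471 - 2.46 = 2.1871 eV

For conductor Q (φ₂ = 4.14 eV):
KE₂ = E - φ₂ = 4.6471 - 4.14 = 0.5071 eV

Difference:
ΔKE = KE₁ - KE₂ = 2.1871 - 0.5071 = 1.6800 eV

Note: The difference equals the difference in work functions: 4.14 - 2.46 = 1.68 eV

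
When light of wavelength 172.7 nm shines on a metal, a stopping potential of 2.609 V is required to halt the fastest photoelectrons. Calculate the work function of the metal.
4.57 eV

The stopping potential gives the maximum kinetic energy: KE_max = eV_s = 2.609 eV

From Einstein's photoelectric equation: KE_max = hc/λ - φ
Rearranging: φ = hc/λ - KE_max

Calculate photon energy:
E_photon = hc/λ = (6.626×10⁻³⁴ J·s)(3×10⁸ m/s) / (172.7×10⁻⁹ m) = 7.1792 eV

Therefore:
φ = 7.1792 - 2.609 = 4.57 eV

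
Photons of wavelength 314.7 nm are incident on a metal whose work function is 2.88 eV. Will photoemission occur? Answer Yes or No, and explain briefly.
Yes

For photoemission, the photon energy must exceed the work function.

Photon energy: E = hc/λ = 3.9398 eV
Work function: φ = 2.88 eV

Since E_photon (3.9398 eV) > φ (2.88 eV), photoemission WILL occur.
The threshold wavelength is λ₀ = hc/φ = 430.5 nm.
Since 314.7 nm < 430.5 nm, the light has sufficient energy.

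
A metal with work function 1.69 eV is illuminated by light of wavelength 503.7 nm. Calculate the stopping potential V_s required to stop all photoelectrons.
0.7715 V

The stopping potential V_s satisfies: eV_s = KE_max

First, find KE_max using Einstein's equation:
E_photon = hc/λ = 2.4615 eV
KE_max = E_photon - φ = 2.4615 - 1.69 = 0.7715 eV

Since eV_s = KE_max:
V_s = KE_max/e = 0.7715 V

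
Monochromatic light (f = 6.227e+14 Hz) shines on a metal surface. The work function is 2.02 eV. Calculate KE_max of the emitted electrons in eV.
0.5553 eV

Using Einstein's photoelectric equation: KE_max = hf - φ

First, calculate the photon energy:
E_photon = hf = (6.626×10⁻³⁴ J·s)(6.227e+14 Hz)
E_photon = 2.5753 eV

Then, the maximum kinetic energy:
KE_max = E_photon - φ = 2.5753 eV - 2.02 eV = 0.5553 eV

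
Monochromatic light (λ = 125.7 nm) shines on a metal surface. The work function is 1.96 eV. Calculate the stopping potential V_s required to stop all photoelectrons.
7.9035 V

The stopping potential V_s satisfies: eV_s = KE_max

First, find KE_max using Einstein's equation:
E_photon = hc/λ = 9.8635 eV
KE_max = E_photon - φ = 9.8635 - 1.96 = 7.9035 eV

Since eV_s = KE_max:
V_s = KE_max/e = 7.9035 V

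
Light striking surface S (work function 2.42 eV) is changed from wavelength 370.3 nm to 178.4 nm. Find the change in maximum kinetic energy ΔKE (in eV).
3.6016 eV

Using Einstein's equation: KE_max = hc/λ - φ

For λ₁ = 370.3 nm:
KE₁ = hc/λ₁ - φ = 3.3482 - 2.42 = 0.9282 eV

For λ₂ = 178.4 nm:
KE₂ = hc/λ₂ - φ = 6.9498 - 2.42 = 4.5298 eV

Change in KE:
ΔKE = KE₂ - KE₁ = 4.5298 - 0.9282 = 3.6016 eV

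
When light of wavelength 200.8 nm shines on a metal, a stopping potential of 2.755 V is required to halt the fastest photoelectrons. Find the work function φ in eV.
3.42 eV

The stopping potential gives the maximum kinetic energy: KE_max = eV_s = 2.755 eV

From Einstein's photoelectric equation: KE_max = hc/λ - φ
Rearranging: φ = hc/λ - KE_max

Calculate photon energy:
E_photon = hc/λ = (6.626×10⁻³⁴ J·s)(3×10⁸ m/s) / (200.8×10⁻⁹ m) = 6.1745 eV

Therefore:
φ = 6.1745 - 2.755 = 3.42 eV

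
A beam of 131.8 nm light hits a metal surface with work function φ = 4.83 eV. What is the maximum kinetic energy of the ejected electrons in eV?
4.5770 eV

Using Einstein's photoelectric equation: KE_max = hf - φ = hc/λ - φ

First, calculate the photon energy:
E_photon = hc/λ = (6.626×10⁻³⁴ J·s)(3×10⁸ m/s) / (131.8×10⁻⁹ m)
E_photon = 9.4070 eV

Then, the maximum kinetic energy:
KE_max = E_photon - φ = 9.4070 eV - 4.83 eV = 4.5770 eV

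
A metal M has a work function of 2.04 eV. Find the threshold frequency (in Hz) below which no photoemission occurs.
4.9327e+14 Hz

The threshold frequency is when the photon energy equals the work function:
hf₀ = φ

Solving for f₀:
f₀ = φ/h = (2.04 eV × 1.602×10⁻¹⁹ J/eV) / (6.626×10⁻³⁴ J·s)
f₀ = 4.9327e+14 Hz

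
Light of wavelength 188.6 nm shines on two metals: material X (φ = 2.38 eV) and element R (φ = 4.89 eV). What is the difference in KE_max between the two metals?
2.5100 eV

Using KE_max = hc/λ - φ for each metal:

Photon energy: E = hc/λ = 6.5739 eV

For material X (φ₁ = 2.38 eV):
KE₁ = E - φ₁ = 6.5739 - 2.38 = 4.1939 eV

For element R (φ₂ = 4.89 eV):
KE₂ = E - φ₂ = 6.5739 - 4.89 = 1.6839 eV

Difference:
ΔKE = KE₁ - KE₂ = 4.1939 - 1.6839 = 2.5100 eV

Note: The difference equals the difference in work functions: 4.89 - 2.38 = 2.51 eV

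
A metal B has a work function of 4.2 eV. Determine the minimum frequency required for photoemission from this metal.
1.0156e+15 Hz

The threshold frequency is when the photon energy equals the work function:
hf₀ = φ

Solving for f₀:
f₀ = φ/h = (4.2 eV × 1.602×10⁻¹⁹ J/eV) / (6.626×10⁻³⁴ J·s)
f₀ = 1.0156e+15 Hz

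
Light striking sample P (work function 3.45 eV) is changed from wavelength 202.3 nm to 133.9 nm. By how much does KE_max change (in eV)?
3.1307 eV

Using Einstein's equation: KE_max = hc/λ - φ

For λ₁ = 202.3 nm:
KE₁ = hc/λ₁ - φ = 6.1287 - 3.45 = 2.6787 eV

For λ₂ = 133.9 nm:
KE₂ = hc/λ₂ - φ = 9.2595 - 3.45 = 5.8095 eV

Change in KE:
ΔKE = KE₂ - KE₁ = 5.8095 - 2.6787 = 3.1307 eV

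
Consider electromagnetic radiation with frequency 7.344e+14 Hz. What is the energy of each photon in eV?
3.0372 eV

Using E = hf:

E = hf = (6.626×10⁻³⁴ J·s)(7.344e+14 Hz)
E = 3.0372 eV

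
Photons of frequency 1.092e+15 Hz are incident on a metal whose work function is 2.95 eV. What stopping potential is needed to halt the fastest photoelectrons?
1.5661 V

The stopping potential V_s satisfies: eV_s = KE_max

First, find KE_max using Einstein's equation:
E_photon = hf = (6.626×10⁻³⁴ J·s)(1.092e+15 Hz) = 4.5161 eV
KE_max = E_photon - φ = 4.5161 - 2.95 = 1.5661 eV

Since eV_s = KE_max:
V_s = KE_max/e = 1.5661 V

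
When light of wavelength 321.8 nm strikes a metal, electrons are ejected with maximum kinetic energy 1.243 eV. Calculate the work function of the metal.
2.61 eV

From Einstein's photoelectric equation: KE_max = hf - φ = hc/λ - φ

Rearranging for φ:
φ = hc/λ - KE_max

Calculate photon energy:
E_photon = hc/λ = 3.8528 eV

Therefore:
φ = 3.8528 - 1.243 = 2.61 eV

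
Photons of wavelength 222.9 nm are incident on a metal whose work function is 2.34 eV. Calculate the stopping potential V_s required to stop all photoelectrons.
3.2223 V

The stopping potential V_s satisfies: eV_s = KE_max

First, find KE_max using Einstein's equation:
E_photon = hc/λ = 5.5623 eV
KE_max = E_photon - φ = 5.5623 - 2.34 = 3.2223 eV

Since eV_s = KE_max:
V_s = KE_max/e = 3.2223 V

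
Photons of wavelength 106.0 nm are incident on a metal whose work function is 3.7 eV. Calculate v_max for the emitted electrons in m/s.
1.6772e+06 m/s

First, find the maximum kinetic energy:
E_photon = hc/λ = 11.6966 eV
KE_max = E_photon - φ = 11.6966 - 3.7 = 7.9966 eV

Convert to Joules: KE_max = 7.9966 × 1.602×10⁻¹⁹ J = 1.2812e-18 J

Then use KE = ½mv² to find velocity:
v = √(2·KE/m) = √(2 × 1.2812e-18 J / 9.109e-31 kg)
v = 1.6772e+06 m/s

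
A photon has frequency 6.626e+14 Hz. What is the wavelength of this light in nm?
452.45 nm

Using the wave equation: c = fλ

Solving for wavelength:
λ = c/f = (3×10⁸ m/s) / (6.626e+14 Hz)
λ = 452.45 nm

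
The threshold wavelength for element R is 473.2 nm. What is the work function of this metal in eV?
2.62 eV

At the threshold wavelength, photon energy equals work function:
φ = hc/λ₀

Calculating:
φ = (6.626×10⁻³⁴ J·s)(3×10⁸ m/s) / (473.2×10⁻⁹ m)
φ = 2.62 eV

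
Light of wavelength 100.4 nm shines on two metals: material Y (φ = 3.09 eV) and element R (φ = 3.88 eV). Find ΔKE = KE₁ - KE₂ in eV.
0.7900 eV

Using KE_max = hc/λ - φ for each metal:

Photon energy: E = hc/λ = 12.3490 eV

For material Y (φ₁ = 3.09 eV):
KE₁ = E - φ₁ = 12.3490 - 3.09 = 9.2590 eV

For element R (φ₂ = 3.88 eV):
KE₂ = E - φ₂ = 12.3490 - 3.88 = 8.4690 eV

Difference:
ΔKE = KE₁ - KE₂ = 9.2590 - 8.4690 = 0.7900 eV

Note: The difference equals the difference in work functions: 3.88 - 3.09 = 0.79 eV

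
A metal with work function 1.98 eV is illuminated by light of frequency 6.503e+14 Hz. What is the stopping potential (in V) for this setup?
0.7094 V

The stopping potential V_s satisfies: eV_s = KE_max

First, find KE_max using Einstein's equation:
E_photon = hf = (6.626×10⁻³⁴ J·s)(6.503e+14 Hz) = 2.6894 eV
KE_max = E_photon - φ = 2.6894 - 1.98 = 0.7094 eV

Since eV_s = KE_max:
V_s = KE_max/e = 0.7094 V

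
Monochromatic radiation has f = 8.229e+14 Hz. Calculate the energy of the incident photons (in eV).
3.4032 eV

Using E = hf:

E = hf = (6.626×10⁻³⁴ J·s)(8.229e+14 Hz)
E = 3.4032 eV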